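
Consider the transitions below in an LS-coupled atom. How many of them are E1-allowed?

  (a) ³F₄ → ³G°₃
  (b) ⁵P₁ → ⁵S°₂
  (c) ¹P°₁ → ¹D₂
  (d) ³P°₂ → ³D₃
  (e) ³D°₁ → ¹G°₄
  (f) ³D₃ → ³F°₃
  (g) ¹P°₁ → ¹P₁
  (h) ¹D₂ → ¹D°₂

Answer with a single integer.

(a) allowed
(b) allowed
(c) allowed
(d) allowed
(e) forbidden (parity, ΔS, ΔL, ΔJ fail)
(f) allowed
(g) allowed
(h) allowed
Total allowed: 7 of 8.

7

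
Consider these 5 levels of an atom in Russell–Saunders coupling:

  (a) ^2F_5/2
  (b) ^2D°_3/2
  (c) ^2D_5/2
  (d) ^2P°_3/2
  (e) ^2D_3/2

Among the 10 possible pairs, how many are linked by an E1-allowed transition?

5

(a)–(b): allowed.
(a)–(c): forbidden (parity).
(a)–(d): forbidden (ΔL).
(a)–(e): forbidden (parity).
(b)–(c): allowed.
(b)–(d): forbidden (parity).
(b)–(e): allowed.
(c)–(d): allowed.
(c)–(e): forbidden (parity).
(d)–(e): allowed.
Allowed pairs: 5 of 10.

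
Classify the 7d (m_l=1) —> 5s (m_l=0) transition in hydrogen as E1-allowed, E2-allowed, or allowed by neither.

E2

Δl = 0 − 2 = -2; l_i + l_f = 2.
Δm_l = -1.
E1 (Δl = ±1, |Δm_l| ≤ 1): not satisfied.
E2 (Δl = 0,±2, l_i+l_f ≥ 2, |Δm_l| ≤ 2): satisfied.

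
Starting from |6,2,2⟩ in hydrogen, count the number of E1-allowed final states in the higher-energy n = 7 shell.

E1 requires Δl = ±1, so l_f ∈ {1, 3}; with 0 ≤ l_f ≤ n_f−1 = 6, the allowed l_f values are {1, 3}.
For l_f = 1: m_f ∈ {m_i−1, m_i, m_i+1} ∩ [−1, 1] = {1} → 1 state.
For l_f = 3: m_f ∈ {m_i−1, m_i, m_i+1} ∩ [−3, 3] = {1, 2, 3} → 3 states.
Total: 4.

4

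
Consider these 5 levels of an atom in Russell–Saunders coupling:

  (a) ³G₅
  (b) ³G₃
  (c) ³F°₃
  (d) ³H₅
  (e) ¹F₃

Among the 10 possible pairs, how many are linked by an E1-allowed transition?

1

(a)–(b): forbidden (parity, ΔJ).
(a)–(c): forbidden (ΔJ).
(a)–(d): forbidden (parity).
(a)–(e): forbidden (parity, ΔS, ΔJ).
(b)–(c): allowed.
(b)–(d): forbidden (parity, ΔJ).
(b)–(e): forbidden (parity, ΔS).
(c)–(d): forbidden (ΔL, ΔJ).
(c)–(e): forbidden (ΔS).
(d)–(e): forbidden (parity, ΔS, ΔL, ΔJ).
Allowed pairs: 1 of 10.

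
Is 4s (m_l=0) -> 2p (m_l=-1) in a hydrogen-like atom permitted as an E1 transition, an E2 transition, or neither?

Δl = 1 − 0 = +1; l_i + l_f = 1.
Δm_l = -1.
E1 (Δl = ±1, |Δm_l| ≤ 1): satisfied.
E2 (Δl = 0,±2, l_i+l_f ≥ 2, |Δm_l| ≤ 2): not satisfied.

E1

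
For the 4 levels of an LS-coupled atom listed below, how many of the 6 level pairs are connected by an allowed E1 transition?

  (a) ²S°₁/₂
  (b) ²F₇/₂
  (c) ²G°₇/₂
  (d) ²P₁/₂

2

(a)–(b): forbidden (ΔL, ΔJ).
(a)–(c): forbidden (parity, ΔL, ΔJ).
(a)–(d): allowed.
(b)–(c): allowed.
(b)–(d): forbidden (parity, ΔL, ΔJ).
(c)–(d): forbidden (ΔL, ΔJ).
Allowed pairs: 2 of 6.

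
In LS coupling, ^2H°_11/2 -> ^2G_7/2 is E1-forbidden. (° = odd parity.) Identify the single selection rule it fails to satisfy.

Initial level: S=1/2, L=5, J=11/2, parity odd. Final level: S=1/2, L=4, J=7/2, parity even.
Parity must change: odd → even — passes.
ΔS = 0: S: 1/2 → 1/2 — passes.
ΔL = 0, ±1 (not L=0↔0): L: 5 → 4, ΔL = -1 — passes.
ΔJ = 0, ±1 (not J=0↔0): J: 11/2 → 7/2, ΔJ = -2 — fails.

the ΔJ = 0, ±1 rule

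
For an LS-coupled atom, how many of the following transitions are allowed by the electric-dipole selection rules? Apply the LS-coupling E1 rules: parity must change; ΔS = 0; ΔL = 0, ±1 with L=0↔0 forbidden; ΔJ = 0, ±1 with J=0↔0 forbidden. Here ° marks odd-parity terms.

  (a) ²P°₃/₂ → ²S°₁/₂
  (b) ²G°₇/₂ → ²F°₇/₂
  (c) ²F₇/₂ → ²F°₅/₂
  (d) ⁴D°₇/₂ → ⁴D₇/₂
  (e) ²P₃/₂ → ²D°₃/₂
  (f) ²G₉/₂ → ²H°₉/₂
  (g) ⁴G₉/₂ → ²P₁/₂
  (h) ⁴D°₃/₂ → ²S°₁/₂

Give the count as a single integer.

4

(a) forbidden (parity fails)
(b) forbidden (parity fails)
(c) allowed
(d) allowed
(e) allowed
(f) allowed
(g) forbidden (parity, ΔS, ΔL, ΔJ fail)
(h) forbidden (parity, ΔS, ΔL fail)
Total allowed: 4 of 8.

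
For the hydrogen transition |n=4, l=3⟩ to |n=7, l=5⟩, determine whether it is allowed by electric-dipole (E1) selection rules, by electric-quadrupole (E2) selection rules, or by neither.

Δl = 5 − 3 = +2; l_i + l_f = 8.
E1 (Δl = ±1): not satisfied.
E2 (Δl = 0,±2, l_i+l_f ≥ 2): satisfied.

E2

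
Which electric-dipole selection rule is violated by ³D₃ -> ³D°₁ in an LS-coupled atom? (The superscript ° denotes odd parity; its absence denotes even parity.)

ΔS = 0: S: 1 → 1 — satisfied.
ΔJ = 0, ±1 (not J=0↔0): J: 3 → 1, ΔJ = -2 — violated.
ΔL = 0, ±1 (not L=0↔0): L: 2 → 2, ΔL = +0 — satisfied.
Parity must change: even → odd — satisfied.

the ΔJ = 0, ±1 rule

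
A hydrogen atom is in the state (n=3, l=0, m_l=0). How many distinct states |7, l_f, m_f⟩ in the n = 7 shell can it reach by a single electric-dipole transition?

E1 requires Δl = ±1, so l_f ∈ {-1, 1}; with 0 ≤ l_f ≤ n_f−1 = 6, the allowed l_f values are {1}.
For l_f = 1: m_f ∈ {m_i−1, m_i, m_i+1} ∩ [−1, 1] = {-1, 0, 1} → 3 states.
Total: 3.

3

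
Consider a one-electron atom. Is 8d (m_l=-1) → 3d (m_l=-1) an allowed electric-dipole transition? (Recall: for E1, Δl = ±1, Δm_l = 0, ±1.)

Initial l = 2, final l = 2, so Δl = +0. E1 requires Δl = ±1: ✗.
Δm_l = -1 − (-1) = +0. E1 requires Δm_l = 0, ±1: ✓.
The transition is electric-dipole forbidden.

forbidden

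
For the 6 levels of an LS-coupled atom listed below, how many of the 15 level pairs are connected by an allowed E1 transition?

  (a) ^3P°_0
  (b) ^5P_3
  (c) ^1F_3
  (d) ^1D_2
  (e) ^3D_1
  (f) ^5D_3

1

(a)–(b): forbidden (ΔS, ΔJ).
(a)–(c): forbidden (ΔS, ΔL, ΔJ).
(a)–(d): forbidden (ΔS, ΔJ).
(a)–(e): allowed.
(a)–(f): forbidden (ΔS, ΔJ).
(b)–(c): forbidden (parity, ΔS, ΔL).
(b)–(d): forbidden (parity, ΔS).
(b)–(e): forbidden (parity, ΔS, ΔJ).
(b)–(f): forbidden (parity).
(c)–(d): forbidden (parity).
(c)–(e): forbidden (parity, ΔS, ΔJ).
(c)–(f): forbidden (parity, ΔS).
(d)–(e): forbidden (parity, ΔS).
(d)–(f): forbidden (parity, ΔS).
(e)–(f): forbidden (parity, ΔS, ΔJ).
Allowed pairs: 1 of 15.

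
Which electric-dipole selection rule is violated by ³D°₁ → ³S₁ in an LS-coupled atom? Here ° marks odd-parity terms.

the ΔL = 0, ±1 rule

Reading off the term symbols: S 1→1, L 2→0, J 1→1, parity odd→even.
Parity must change: odd → even — passes.
ΔS = 0: S: 1 → 1 — passes.
ΔL = 0, ±1 (not L=0↔0): L: 2 → 0, ΔL = -2 — fails.
ΔJ = 0, ±1 (not J=0↔0): J: 1 → 1, ΔJ = +0 — passes.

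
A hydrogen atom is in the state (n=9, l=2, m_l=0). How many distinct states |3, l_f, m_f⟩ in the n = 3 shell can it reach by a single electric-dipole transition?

3

E1 requires Δl = ±1, so l_f ∈ {1, 3}; with 0 ≤ l_f ≤ n_f−1 = 2, the allowed l_f values are {1}.
For l_f = 1: m_f ∈ {m_i−1, m_i, m_i+1} ∩ [−1, 1] = {-1, 0, 1} → 3 states.
Total: 3.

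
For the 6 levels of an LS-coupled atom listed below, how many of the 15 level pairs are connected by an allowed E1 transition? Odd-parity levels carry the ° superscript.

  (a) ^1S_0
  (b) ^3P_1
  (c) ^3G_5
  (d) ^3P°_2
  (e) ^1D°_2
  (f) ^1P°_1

(a)–(b): forbidden (parity, ΔS).
(a)–(c): forbidden (parity, ΔS, ΔL, ΔJ).
(a)–(d): forbidden (ΔS, ΔJ).
(a)–(e): forbidden (ΔL, ΔJ).
(a)–(f): allowed.
(b)–(c): forbidden (parity, ΔL, ΔJ).
(b)–(d): allowed.
(b)–(e): forbidden (ΔS).
(b)–(f): forbidden (ΔS).
(c)–(d): forbidden (ΔL, ΔJ).
(c)–(e): forbidden (ΔS, ΔL, ΔJ).
(c)–(f): forbidden (ΔS, ΔL, ΔJ).
(d)–(e): forbidden (parity, ΔS).
(d)–(f): forbidden (parity, ΔS).
(e)–(f): forbidden (parity).
Allowed pairs: 2 of 15.

2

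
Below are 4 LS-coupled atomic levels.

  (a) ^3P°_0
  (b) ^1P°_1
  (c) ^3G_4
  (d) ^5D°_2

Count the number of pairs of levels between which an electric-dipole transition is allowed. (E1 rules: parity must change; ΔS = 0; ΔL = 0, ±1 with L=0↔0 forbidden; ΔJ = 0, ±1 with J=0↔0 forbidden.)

(a)–(b): forbidden (parity, ΔS).
(a)–(c): forbidden (ΔL, ΔJ).
(a)–(d): forbidden (parity, ΔS, ΔJ).
(b)–(c): forbidden (ΔS, ΔL, ΔJ).
(b)–(d): forbidden (parity, ΔS).
(c)–(d): forbidden (ΔS, ΔL, ΔJ).
Allowed pairs: 0 of 6.

0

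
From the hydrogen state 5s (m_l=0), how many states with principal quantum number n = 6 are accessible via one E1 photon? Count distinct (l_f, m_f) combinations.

3

E1 requires Δl = ±1, so l_f ∈ {-1, 1}; with 0 ≤ l_f ≤ n_f−1 = 5, the allowed l_f values are {1}.
For l_f = 1: m_f ∈ {m_i−1, m_i, m_i+1} ∩ [−1, 1] = {-1, 0, 1} → 3 states.
Total: 3.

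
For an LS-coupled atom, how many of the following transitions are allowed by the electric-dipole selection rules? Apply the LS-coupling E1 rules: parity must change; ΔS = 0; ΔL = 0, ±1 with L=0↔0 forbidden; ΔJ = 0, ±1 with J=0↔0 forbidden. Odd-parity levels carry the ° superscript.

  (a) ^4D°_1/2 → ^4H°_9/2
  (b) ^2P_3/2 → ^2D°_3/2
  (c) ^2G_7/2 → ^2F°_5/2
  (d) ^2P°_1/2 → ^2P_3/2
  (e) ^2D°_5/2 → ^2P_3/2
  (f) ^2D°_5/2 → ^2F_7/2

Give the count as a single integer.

5

(a) forbidden (parity, ΔL, ΔJ fail)
(b) allowed
(c) allowed
(d) allowed
(e) allowed
(f) allowed
Total allowed: 5 of 6.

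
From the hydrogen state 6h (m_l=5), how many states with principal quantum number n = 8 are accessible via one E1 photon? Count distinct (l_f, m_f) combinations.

4

E1 requires Δl = ±1, so l_f ∈ {4, 6}; with 0 ≤ l_f ≤ n_f−1 = 7, the allowed l_f values are {4, 6}.
For l_f = 4: m_f ∈ {m_i−1, m_i, m_i+1} ∩ [−4, 4] = {4} → 1 state.
For l_f = 6: m_f ∈ {m_i−1, m_i, m_i+1} ∩ [−6, 6] = {4, 5, 6} → 3 states.
Total: 4.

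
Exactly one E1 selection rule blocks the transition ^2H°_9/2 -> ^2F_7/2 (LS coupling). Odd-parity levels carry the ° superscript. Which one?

ΔS = 0: S: 1/2 → 1/2 — passes.
ΔJ = 0, ±1 (not J=0↔0): J: 9/2 → 7/2, ΔJ = -1 — passes.
Parity must change: odd → even — passes.
ΔL = 0, ±1 (not L=0↔0): L: 5 → 3, ΔL = -2 — fails.

the ΔL = 0, ±1 rule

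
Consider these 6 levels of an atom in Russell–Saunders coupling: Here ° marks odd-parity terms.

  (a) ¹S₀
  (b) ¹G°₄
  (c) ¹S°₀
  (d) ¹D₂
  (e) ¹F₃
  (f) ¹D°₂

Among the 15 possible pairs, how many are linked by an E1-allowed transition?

(a)–(b): forbidden (ΔL, ΔJ).
(a)–(c): forbidden (ΔL, ΔJ).
(a)–(d): forbidden (parity, ΔL, ΔJ).
(a)–(e): forbidden (parity, ΔL, ΔJ).
(a)–(f): forbidden (ΔL, ΔJ).
(b)–(c): forbidden (parity, ΔL, ΔJ).
(b)–(d): forbidden (ΔL, ΔJ).
(b)–(e): allowed.
(b)–(f): forbidden (parity, ΔL, ΔJ).
(c)–(d): forbidden (ΔL, ΔJ).
(c)–(e): forbidden (ΔL, ΔJ).
(c)–(f): forbidden (parity, ΔL, ΔJ).
(d)–(e): forbidden (parity).
(d)–(f): allowed.
(e)–(f): allowed.
Allowed pairs: 3 of 15.

3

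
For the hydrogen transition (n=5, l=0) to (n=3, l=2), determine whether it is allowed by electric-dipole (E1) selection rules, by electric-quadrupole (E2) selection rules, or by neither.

Δl = 2 − 0 = +2; l_i + l_f = 2.
E1 (Δl = ±1): not satisfied.
E2 (Δl = 0,±2, l_i+l_f ≥ 2): satisfied.

E2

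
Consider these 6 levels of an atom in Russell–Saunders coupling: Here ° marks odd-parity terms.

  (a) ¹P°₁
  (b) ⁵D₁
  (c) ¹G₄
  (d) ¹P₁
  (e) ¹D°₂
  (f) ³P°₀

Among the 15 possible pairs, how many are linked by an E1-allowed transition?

(a)–(b): forbidden (ΔS).
(a)–(c): forbidden (ΔL, ΔJ).
(a)–(d): allowed.
(a)–(e): forbidden (parity).
(a)–(f): forbidden (parity, ΔS).
(b)–(c): forbidden (parity, ΔS, ΔL, ΔJ).
(b)–(d): forbidden (parity, ΔS).
(b)–(e): forbidden (ΔS).
(b)–(f): forbidden (ΔS).
(c)–(d): forbidden (parity, ΔL, ΔJ).
(c)–(e): forbidden (ΔL, ΔJ).
(c)–(f): forbidden (ΔS, ΔL, ΔJ).
(d)–(e): allowed.
(d)–(f): forbidden (ΔS).
(e)–(f): forbidden (parity, ΔS, ΔJ).
Allowed pairs: 2 of 15.

2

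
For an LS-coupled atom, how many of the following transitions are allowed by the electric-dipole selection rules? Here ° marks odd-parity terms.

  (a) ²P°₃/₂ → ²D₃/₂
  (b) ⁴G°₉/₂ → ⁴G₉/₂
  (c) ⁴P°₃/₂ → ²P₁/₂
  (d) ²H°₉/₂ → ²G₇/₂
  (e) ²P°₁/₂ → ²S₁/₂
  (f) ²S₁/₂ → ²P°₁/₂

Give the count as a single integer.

(a) allowed
(b) allowed
(c) forbidden (ΔS fails)
(d) allowed
(e) allowed
(f) allowed
Total allowed: 5 of 6.

5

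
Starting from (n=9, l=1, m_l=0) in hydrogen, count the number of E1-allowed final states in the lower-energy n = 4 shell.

4

E1 requires Δl = ±1, so l_f ∈ {0, 2}; with 0 ≤ l_f ≤ n_f−1 = 3, the allowed l_f values are {0, 2}.
For l_f = 0: m_f ∈ {m_i−1, m_i, m_i+1} ∩ [−0, 0] = {0} → 1 state.
For l_f = 2: m_f ∈ {m_i−1, m_i, m_i+1} ∩ [−2, 2] = {-1, 0, 1} → 3 states.
Total: 4.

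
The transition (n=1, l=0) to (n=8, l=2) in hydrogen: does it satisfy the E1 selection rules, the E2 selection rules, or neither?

Δl = 2 − 0 = +2; l_i + l_f = 2.
E1 (Δl = ±1): not satisfied.
E2 (Δl = 0,±2, l_i+l_f ≥ 2): satisfied.

E2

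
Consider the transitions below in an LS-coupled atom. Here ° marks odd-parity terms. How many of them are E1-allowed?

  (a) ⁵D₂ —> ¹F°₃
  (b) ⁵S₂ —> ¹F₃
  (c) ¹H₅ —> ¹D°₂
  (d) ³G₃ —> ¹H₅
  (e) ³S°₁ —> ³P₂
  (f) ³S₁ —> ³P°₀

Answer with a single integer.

2

(a) forbidden (ΔS fails)
(b) forbidden (parity, ΔS, ΔL fail)
(c) forbidden (ΔL, ΔJ fail)
(d) forbidden (parity, ΔS, ΔJ fail)
(e) allowed
(f) allowed
Total allowed: 2 of 6.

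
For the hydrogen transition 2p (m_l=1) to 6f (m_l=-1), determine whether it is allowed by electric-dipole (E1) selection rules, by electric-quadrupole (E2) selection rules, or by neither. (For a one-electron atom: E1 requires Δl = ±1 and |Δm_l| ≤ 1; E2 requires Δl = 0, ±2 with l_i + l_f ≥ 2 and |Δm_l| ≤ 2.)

E2

Δl = 3 − 1 = +2; l_i + l_f = 4.
Δm_l = -2.
E1 (Δl = ±1, |Δm_l| ≤ 1): not satisfied.
E2 (Δl = 0,±2, l_i+l_f ≥ 2, |Δm_l| ≤ 2): satisfied.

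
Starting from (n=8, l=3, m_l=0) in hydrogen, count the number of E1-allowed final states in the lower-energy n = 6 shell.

E1 requires Δl = ±1, so l_f ∈ {2, 4}; with 0 ≤ l_f ≤ n_f−1 = 5, the allowed l_f values are {2, 4}.
For l_f = 2: m_f ∈ {m_i−1, m_i, m_i+1} ∩ [−2, 2] = {-1, 0, 1} → 3 states.
For l_f = 4: m_f ∈ {m_i−1, m_i, m_i+1} ∩ [−4, 4] = {-1, 0, 1} → 3 states.
Total: 6.

6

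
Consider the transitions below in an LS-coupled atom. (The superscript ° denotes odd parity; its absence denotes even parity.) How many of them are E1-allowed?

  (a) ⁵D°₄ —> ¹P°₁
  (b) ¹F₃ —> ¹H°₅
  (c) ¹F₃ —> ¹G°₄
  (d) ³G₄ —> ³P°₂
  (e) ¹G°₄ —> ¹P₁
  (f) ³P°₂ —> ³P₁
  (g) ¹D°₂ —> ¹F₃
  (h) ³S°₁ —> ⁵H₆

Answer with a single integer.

(a) forbidden (parity, ΔS, ΔJ fail)
(b) forbidden (ΔL, ΔJ fail)
(c) allowed
(d) forbidden (ΔL, ΔJ fail)
(e) forbidden (ΔL, ΔJ fail)
(f) allowed
(g) allowed
(h) forbidden (ΔS, ΔL, ΔJ fail)
Total allowed: 3 of 8.

3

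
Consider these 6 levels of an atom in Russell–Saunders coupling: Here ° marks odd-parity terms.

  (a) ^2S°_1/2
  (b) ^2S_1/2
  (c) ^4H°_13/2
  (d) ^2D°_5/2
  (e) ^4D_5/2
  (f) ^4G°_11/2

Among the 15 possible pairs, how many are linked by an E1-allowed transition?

(a)–(b): forbidden (ΔL).
(a)–(c): forbidden (parity, ΔS, ΔL, ΔJ).
(a)–(d): forbidden (parity, ΔL, ΔJ).
(a)–(e): forbidden (ΔS, ΔL, ΔJ).
(a)–(f): forbidden (parity, ΔS, ΔL, ΔJ).
(b)–(c): forbidden (ΔS, ΔL, ΔJ).
(b)–(d): forbidden (ΔL, ΔJ).
(b)–(e): forbidden (parity, ΔS, ΔL, ΔJ).
(b)–(f): forbidden (ΔS, ΔL, ΔJ).
(c)–(d): forbidden (parity, ΔS, ΔL, ΔJ).
(c)–(e): forbidden (ΔL, ΔJ).
(c)–(f): forbidden (parity).
(d)–(e): forbidden (ΔS).
(d)–(f): forbidden (parity, ΔS, ΔL, ΔJ).
(e)–(f): forbidden (ΔL, ΔJ).
Allowed pairs: 0 of 15.

0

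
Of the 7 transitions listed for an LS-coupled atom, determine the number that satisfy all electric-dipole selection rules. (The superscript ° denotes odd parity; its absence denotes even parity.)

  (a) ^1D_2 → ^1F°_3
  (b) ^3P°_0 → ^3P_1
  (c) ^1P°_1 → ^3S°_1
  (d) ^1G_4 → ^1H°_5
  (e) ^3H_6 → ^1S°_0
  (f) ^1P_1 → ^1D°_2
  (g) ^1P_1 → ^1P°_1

5

(a) allowed
(b) allowed
(c) forbidden (parity, ΔS fail)
(d) allowed
(e) forbidden (ΔS, ΔL, ΔJ fail)
(f) allowed
(g) allowed
Total allowed: 5 of 7.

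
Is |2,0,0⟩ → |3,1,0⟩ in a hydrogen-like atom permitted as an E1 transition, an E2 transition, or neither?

E1

Δl = 1 − 0 = +1; l_i + l_f = 1.
Δm_l = +0.
E1 (Δl = ±1, |Δm_l| ≤ 1): satisfied.
E2 (Δl = 0,±2, l_i+l_f ≥ 2, |Δm_l| ≤ 2): not satisfied.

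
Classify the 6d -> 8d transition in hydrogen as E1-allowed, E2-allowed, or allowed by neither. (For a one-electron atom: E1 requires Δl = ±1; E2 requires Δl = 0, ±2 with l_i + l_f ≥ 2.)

E2

Δl = 2 − 2 = +0; l_i + l_f = 4.
E1 (Δl = ±1): not satisfied.
E2 (Δl = 0,±2, l_i+l_f ≥ 2): satisfied.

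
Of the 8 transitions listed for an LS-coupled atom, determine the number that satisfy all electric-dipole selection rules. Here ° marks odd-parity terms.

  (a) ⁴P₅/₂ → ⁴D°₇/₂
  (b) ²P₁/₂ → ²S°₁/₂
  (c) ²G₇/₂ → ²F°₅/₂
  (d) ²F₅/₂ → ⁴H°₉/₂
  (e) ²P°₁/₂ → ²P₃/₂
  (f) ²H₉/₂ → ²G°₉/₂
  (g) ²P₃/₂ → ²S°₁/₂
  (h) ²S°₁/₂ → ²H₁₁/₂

(a) allowed
(b) allowed
(c) allowed
(d) forbidden (ΔS, ΔL, ΔJ fail)
(e) allowed
(f) allowed
(g) allowed
(h) forbidden (ΔL, ΔJ fail)
Total allowed: 6 of 8.

6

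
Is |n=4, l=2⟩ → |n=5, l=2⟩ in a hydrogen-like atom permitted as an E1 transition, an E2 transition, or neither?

E2

Δl = 2 − 2 = +0; l_i + l_f = 4.
E1 (Δl = ±1): not satisfied.
E2 (Δl = 0,±2, l_i+l_f ≥ 2): satisfied.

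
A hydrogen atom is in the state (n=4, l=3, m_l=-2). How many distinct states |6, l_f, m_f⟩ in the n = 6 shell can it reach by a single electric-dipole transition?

E1 requires Δl = ±1, so l_f ∈ {2, 4}; with 0 ≤ l_f ≤ n_f−1 = 5, the allowed l_f values are {2, 4}.
For l_f = 2: m_f ∈ {m_i−1, m_i, m_i+1} ∩ [−2, 2] = {-2, -1} → 2 states.
For l_f = 4: m_f ∈ {m_i−1, m_i, m_i+1} ∩ [−4, 4] = {-3, -2, -1} → 3 states.
Total: 5.

5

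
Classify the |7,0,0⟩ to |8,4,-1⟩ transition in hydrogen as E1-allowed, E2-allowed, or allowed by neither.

neither

Δl = 4 − 0 = +4; l_i + l_f = 4.
Δm_l = -1.
E1 (Δl = ±1, |Δm_l| ≤ 1): not satisfied.
E2 (Δl = 0,±2, l_i+l_f ≥ 2, |Δm_l| ≤ 2): not satisfied.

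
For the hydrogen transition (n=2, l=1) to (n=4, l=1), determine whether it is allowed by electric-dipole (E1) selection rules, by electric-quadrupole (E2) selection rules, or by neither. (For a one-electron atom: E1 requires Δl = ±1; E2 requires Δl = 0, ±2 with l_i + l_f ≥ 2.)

E2

Δl = 1 − 1 = +0; l_i + l_f = 2.
E1 (Δl = ±1): not satisfied.
E2 (Δl = 0,±2, l_i+l_f ≥ 2): satisfied.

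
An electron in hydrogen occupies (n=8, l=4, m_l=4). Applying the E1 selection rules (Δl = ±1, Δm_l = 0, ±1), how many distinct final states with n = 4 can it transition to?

1

E1 requires Δl = ±1, so l_f ∈ {3, 5}; with 0 ≤ l_f ≤ n_f−1 = 3, the allowed l_f values are {3}.
For l_f = 3: m_f ∈ {m_i−1, m_i, m_i+1} ∩ [−3, 3] = {3} → 1 state.
Total: 1.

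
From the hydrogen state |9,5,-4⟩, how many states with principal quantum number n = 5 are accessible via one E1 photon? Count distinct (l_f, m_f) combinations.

E1 requires Δl = ±1, so l_f ∈ {4, 6}; with 0 ≤ l_f ≤ n_f−1 = 4, the allowed l_f values are {4}.
For l_f = 4: m_f ∈ {m_i−1, m_i, m_i+1} ∩ [−4, 4] = {-4, -3} → 2 states.
Total: 2.

2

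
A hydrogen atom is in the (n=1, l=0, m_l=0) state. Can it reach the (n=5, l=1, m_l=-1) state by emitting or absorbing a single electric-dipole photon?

allowed

Δl = 1 − 0 = +1; the E1 rule Δl = ±1 is satisfied.
Δm_l = -1 − (0) = -1. E1 requires Δm_l = 0, ±1: satisfied.
All E1 selection rules are satisfied.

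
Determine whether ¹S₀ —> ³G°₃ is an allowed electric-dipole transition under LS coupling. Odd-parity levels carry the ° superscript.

Parity must change: even → odd — satisfied.
ΔS = 0: S: 0 → 1 — violated.
ΔL = 0, ±1 (not L=0↔0): L: 0 → 4, ΔL = +4 — violated.
ΔJ = 0, ±1 (not J=0↔0): J: 0 → 3, ΔJ = +3 — violated.
Rule(s) violated: ΔS, ΔL, ΔJ.

forbidden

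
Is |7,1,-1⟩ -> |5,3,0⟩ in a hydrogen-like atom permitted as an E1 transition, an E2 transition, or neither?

Δl = 3 − 1 = +2; l_i + l_f = 4.
Δm_l = +1.
E1 (Δl = ±1, |Δm_l| ≤ 1): not satisfied.
E2 (Δl = 0,±2, l_i+l_f ≥ 2, |Δm_l| ≤ 2): satisfied.

E2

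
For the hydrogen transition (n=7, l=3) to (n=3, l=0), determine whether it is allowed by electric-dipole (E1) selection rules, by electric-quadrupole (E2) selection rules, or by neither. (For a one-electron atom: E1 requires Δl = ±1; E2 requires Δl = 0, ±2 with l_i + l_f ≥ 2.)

Δl = 0 − 3 = -3; l_i + l_f = 3.
E1 (Δl = ±1): not satisfied.
E2 (Δl = 0,±2, l_i+l_f ≥ 2): not satisfied.

neither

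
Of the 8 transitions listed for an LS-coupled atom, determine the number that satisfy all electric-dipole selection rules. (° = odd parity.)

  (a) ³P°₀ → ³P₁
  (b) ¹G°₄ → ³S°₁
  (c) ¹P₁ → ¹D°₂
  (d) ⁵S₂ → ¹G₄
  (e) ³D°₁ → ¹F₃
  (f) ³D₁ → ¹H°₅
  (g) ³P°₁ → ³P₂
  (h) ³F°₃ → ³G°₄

(a) allowed
(b) forbidden (parity, ΔS, ΔL, ΔJ fail)
(c) allowed
(d) forbidden (parity, ΔS, ΔL, ΔJ fail)
(e) forbidden (ΔS, ΔJ fail)
(f) forbidden (ΔS, ΔL, ΔJ fail)
(g) allowed
(h) forbidden (parity fails)
Total allowed: 3 of 8.

3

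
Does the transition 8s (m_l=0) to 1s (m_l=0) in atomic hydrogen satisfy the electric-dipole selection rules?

l: 0 → 0 (Δl = +0). Δl = ±1 violated.
Δm_l = 0 − (0) = +0. E1 requires Δm_l = 0, ±1: satisfied.
The transition is electric-dipole forbidden.

forbidden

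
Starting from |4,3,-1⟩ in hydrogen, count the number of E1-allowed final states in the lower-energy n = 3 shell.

3

E1 requires Δl = ±1, so l_f ∈ {2, 4}; with 0 ≤ l_f ≤ n_f−1 = 2, the allowed l_f values are {2}.
For l_f = 2: m_f ∈ {m_i−1, m_i, m_i+1} ∩ [−2, 2] = {-2, -1, 0} → 3 states.
Total: 3.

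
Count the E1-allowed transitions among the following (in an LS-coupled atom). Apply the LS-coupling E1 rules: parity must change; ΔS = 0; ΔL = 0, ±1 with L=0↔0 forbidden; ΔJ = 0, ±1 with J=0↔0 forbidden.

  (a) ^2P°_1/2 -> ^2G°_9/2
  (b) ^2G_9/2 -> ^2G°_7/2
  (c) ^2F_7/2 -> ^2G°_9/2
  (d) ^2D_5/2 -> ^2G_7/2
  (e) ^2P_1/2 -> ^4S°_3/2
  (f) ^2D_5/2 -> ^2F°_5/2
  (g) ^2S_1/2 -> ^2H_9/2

(a) forbidden (parity, ΔL, ΔJ fail)
(b) allowed
(c) allowed
(d) forbidden (parity, ΔL fail)
(e) forbidden (ΔS fails)
(f) allowed
(g) forbidden (parity, ΔL, ΔJ fail)
Total allowed: 3 of 7.

3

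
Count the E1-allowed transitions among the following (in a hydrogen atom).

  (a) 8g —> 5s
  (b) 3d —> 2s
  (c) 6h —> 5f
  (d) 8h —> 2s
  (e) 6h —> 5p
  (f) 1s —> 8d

(a) forbidden — Δl = -4 (E1 requires Δl = ±1)
(b) forbidden — Δl = -2 (E1 requires Δl = ±1)
(c) forbidden — Δl = -2 (E1 requires Δl = ±1)
(d) forbidden — Δl = -5 (E1 requires Δl = ±1)
(e) forbidden — Δl = -4 (E1 requires Δl = ±1)
(f) forbidden — Δl = +2 (E1 requires Δl = ±1)
Total allowed: 0 of 6.

0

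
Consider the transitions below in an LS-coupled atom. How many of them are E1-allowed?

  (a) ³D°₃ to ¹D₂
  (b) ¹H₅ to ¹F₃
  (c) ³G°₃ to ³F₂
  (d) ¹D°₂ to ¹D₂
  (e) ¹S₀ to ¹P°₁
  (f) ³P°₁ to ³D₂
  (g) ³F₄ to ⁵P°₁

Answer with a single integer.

4

(a) forbidden (ΔS fails)
(b) forbidden (parity, ΔL, ΔJ fail)
(c) allowed
(d) allowed
(e) allowed
(f) allowed
(g) forbidden (ΔS, ΔL, ΔJ fail)
Total allowed: 4 of 7.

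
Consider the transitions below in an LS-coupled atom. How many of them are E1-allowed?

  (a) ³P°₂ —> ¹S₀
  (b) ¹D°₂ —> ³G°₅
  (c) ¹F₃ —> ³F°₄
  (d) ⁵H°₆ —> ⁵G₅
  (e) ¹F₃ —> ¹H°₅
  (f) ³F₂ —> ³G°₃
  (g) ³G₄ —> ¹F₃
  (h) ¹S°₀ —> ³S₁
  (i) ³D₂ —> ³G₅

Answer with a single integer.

(a) forbidden (ΔS, ΔJ fail)
(b) forbidden (parity, ΔS, ΔL, ΔJ fail)
(c) forbidden (ΔS fails)
(d) allowed
(e) forbidden (ΔL, ΔJ fail)
(f) allowed
(g) forbidden (parity, ΔS fail)
(h) forbidden (ΔS, ΔL fail)
(i) forbidden (parity, ΔL, ΔJ fail)
Total allowed: 2 of 9.

2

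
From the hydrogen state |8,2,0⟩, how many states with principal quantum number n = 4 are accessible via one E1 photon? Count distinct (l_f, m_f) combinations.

6

E1 requires Δl = ±1, so l_f ∈ {1, 3}; with 0 ≤ l_f ≤ n_f−1 = 3, the allowed l_f values are {1, 3}.
For l_f = 1: m_f ∈ {m_i−1, m_i, m_i+1} ∩ [−1, 1] = {-1, 0, 1} → 3 states.
For l_f = 3: m_f ∈ {m_i−1, m_i, m_i+1} ∩ [−3, 3] = {-1, 0, 1} → 3 states.
Total: 6.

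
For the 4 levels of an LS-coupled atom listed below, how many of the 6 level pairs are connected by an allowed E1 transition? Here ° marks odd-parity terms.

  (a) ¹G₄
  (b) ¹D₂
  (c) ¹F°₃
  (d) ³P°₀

2

(a)–(b): forbidden (parity, ΔL, ΔJ).
(a)–(c): allowed.
(a)–(d): forbidden (ΔS, ΔL, ΔJ).
(b)–(c): allowed.
(b)–(d): forbidden (ΔS, ΔJ).
(c)–(d): forbidden (parity, ΔS, ΔL, ΔJ).
Allowed pairs: 2 of 6.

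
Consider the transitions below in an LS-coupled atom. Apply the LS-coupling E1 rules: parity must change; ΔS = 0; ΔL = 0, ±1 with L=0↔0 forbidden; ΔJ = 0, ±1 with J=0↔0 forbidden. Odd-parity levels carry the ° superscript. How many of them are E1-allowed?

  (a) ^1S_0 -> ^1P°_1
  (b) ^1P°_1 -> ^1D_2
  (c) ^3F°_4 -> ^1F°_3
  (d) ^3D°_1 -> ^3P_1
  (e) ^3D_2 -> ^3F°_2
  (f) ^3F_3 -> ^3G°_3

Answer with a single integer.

(a) allowed
(b) allowed
(c) forbidden (parity, ΔS fail)
(d) allowed
(e) allowed
(f) allowed
Total allowed: 5 of 6.

5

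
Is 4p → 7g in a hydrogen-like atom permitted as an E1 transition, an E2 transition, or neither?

Δl = 4 − 1 = +3; l_i + l_f = 5.
E1 (Δl = ±1): not satisfied.
E2 (Δl = 0,±2, l_i+l_f ≥ 2): not satisfied.

neither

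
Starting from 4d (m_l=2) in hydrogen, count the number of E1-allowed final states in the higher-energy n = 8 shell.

4

E1 requires Δl = ±1, so l_f ∈ {1, 3}; with 0 ≤ l_f ≤ n_f−1 = 7, the allowed l_f values are {1, 3}.
For l_f = 1: m_f ∈ {m_i−1, m_i, m_i+1} ∩ [−1, 1] = {1} → 1 state.
For l_f = 3: m_f ∈ {m_i−1, m_i, m_i+1} ∩ [−3, 3] = {1, 2, 3} → 3 states.
Total: 4.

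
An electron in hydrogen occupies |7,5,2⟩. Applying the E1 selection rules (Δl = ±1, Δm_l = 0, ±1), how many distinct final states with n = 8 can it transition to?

E1 requires Δl = ±1, so l_f ∈ {4, 6}; with 0 ≤ l_f ≤ n_f−1 = 7, the allowed l_f values are {4, 6}.
For l_f = 4: m_f ∈ {m_i−1, m_i, m_i+1} ∩ [−4, 4] = {1, 2, 3} → 3 states.
For l_f = 6: m_f ∈ {m_i−1, m_i, m_i+1} ∩ [−6, 6] = {1, 2, 3} → 3 states.
Total: 6.

6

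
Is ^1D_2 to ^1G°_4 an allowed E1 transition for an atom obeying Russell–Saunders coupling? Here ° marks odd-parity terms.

forbidden

Parity must change: even → odd — ✓.
ΔS = 0: S: 0 → 0 — ✓.
ΔL = 0, ±1 (not L=0↔0): L: 2 → 4, ΔL = +2 — ✗.
ΔJ = 0, ±1 (not J=0↔0): J: 2 → 4, ΔJ = +2 — ✗.
Rule(s) violated: ΔL, ΔJ.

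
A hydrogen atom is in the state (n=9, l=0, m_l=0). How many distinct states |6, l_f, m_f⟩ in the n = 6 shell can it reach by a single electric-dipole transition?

3

E1 requires Δl = ±1, so l_f ∈ {-1, 1}; with 0 ≤ l_f ≤ n_f−1 = 5, the allowed l_f values are {1}.
For l_f = 1: m_f ∈ {m_i−1, m_i, m_i+1} ∩ [−1, 1] = {-1, 0, 1} → 3 states.
Total: 3.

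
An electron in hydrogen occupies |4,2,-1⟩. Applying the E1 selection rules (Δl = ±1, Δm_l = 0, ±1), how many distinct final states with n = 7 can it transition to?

5

E1 requires Δl = ±1, so l_f ∈ {1, 3}; with 0 ≤ l_f ≤ n_f−1 = 6, the allowed l_f values are {1, 3}.
For l_f = 1: m_f ∈ {m_i−1, m_i, m_i+1} ∩ [−1, 1] = {-1, 0} → 2 states.
For l_f = 3: m_f ∈ {m_i−1, m_i, m_i+1} ∩ [−3, 3] = {-2, -1, 0} → 3 states.
Total: 5.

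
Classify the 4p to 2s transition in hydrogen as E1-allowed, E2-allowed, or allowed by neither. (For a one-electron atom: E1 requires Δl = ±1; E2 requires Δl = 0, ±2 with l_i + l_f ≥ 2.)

Δl = 0 − 1 = -1; l_i + l_f = 1.
E1 (Δl = ±1): satisfied.
E2 (Δl = 0,±2, l_i+l_f ≥ 2): not satisfied.

E1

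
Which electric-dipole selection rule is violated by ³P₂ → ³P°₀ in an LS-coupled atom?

Parity must change: even → odd — ok.
ΔS = 0: S: 1 → 1 — ok.
ΔL = 0, ±1 (not L=0↔0): L: 1 → 1, ΔL = +0 — ok.
ΔJ = 0, ±1 (not J=0↔0): J: 2 → 0, ΔJ = -2 — fails.

the ΔJ = 0, ±1 rule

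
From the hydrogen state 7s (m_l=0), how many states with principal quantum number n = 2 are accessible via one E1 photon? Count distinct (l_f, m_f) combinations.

E1 requires Δl = ±1, so l_f ∈ {-1, 1}; with 0 ≤ l_f ≤ n_f−1 = 1, the allowed l_f values are {1}.
For l_f = 1: m_f ∈ {m_i−1, m_i, m_i+1} ∩ [−1, 1] = {-1, 0, 1} → 3 states.
Total: 3.

3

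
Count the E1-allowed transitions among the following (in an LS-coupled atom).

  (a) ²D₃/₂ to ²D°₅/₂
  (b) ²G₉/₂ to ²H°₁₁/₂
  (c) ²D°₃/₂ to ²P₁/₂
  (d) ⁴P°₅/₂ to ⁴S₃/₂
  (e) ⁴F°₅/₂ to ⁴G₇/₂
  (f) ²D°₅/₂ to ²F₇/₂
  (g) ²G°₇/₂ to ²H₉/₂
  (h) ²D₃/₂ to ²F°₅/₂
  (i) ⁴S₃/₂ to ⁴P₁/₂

8

(a) allowed
(b) allowed
(c) allowed
(d) allowed
(e) allowed
(f) allowed
(g) allowed
(h) allowed
(i) forbidden (parity fails)
Total allowed: 8 of 9.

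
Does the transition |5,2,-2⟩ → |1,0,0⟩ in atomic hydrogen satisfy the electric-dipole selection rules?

forbidden

Δl = 0 − 2 = -2; the E1 rule Δl = ±1 is ✗.
m_l: -2 → 0 (Δm_l = +2). |Δm_l| ≤ 1 ✗.
The transition is electric-dipole forbidden.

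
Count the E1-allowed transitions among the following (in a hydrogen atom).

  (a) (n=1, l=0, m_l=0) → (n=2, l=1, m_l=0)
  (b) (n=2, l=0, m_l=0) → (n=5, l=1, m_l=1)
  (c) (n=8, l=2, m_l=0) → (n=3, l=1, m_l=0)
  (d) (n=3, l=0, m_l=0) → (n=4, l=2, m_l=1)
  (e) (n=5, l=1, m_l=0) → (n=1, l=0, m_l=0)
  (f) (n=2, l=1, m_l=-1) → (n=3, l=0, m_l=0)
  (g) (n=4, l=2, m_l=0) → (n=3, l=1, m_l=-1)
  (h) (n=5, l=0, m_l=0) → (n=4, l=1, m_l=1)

7

(a) allowed
(b) allowed
(c) allowed
(d) forbidden — Δl = +2 (E1 requires Δl = ±1)
(e) allowed
(f) allowed
(g) allowed
(h) allowed
Total allowed: 7 of 8.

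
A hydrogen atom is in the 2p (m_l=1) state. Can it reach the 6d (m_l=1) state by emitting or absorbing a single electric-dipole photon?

allowed

Initial l = 1, final l = 2, so Δl = +1. E1 requires Δl = ±1: satisfied.
Δm_l = 1 − (1) = +0. E1 requires Δm_l = 0, ±1: satisfied.
All E1 selection rules are satisfied.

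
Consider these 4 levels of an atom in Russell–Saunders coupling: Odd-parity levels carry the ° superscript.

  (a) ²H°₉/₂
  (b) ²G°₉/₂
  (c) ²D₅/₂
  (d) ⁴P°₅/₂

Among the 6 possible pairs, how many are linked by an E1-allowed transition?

(a)–(b): forbidden (parity).
(a)–(c): forbidden (ΔL, ΔJ).
(a)–(d): forbidden (parity, ΔS, ΔL, ΔJ).
(b)–(c): forbidden (ΔL, ΔJ).
(b)–(d): forbidden (parity, ΔS, ΔL, ΔJ).
(c)–(d): forbidden (ΔS).
Allowed pairs: 0 of 6.

0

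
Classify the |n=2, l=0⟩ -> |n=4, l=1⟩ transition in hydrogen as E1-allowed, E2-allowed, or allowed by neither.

E1

Δl = 1 − 0 = +1; l_i + l_f = 1.
E1 (Δl = ±1): satisfied.
E2 (Δl = 0,±2, l_i+l_f ≥ 2): not satisfied.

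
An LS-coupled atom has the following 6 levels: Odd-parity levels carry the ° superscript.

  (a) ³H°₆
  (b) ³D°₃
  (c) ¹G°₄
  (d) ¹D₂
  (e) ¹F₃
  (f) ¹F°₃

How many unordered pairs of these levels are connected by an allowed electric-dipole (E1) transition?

3

(a)–(b): forbidden (parity, ΔL, ΔJ).
(a)–(c): forbidden (parity, ΔS, ΔJ).
(a)–(d): forbidden (ΔS, ΔL, ΔJ).
(a)–(e): forbidden (ΔS, ΔL, ΔJ).
(a)–(f): forbidden (parity, ΔS, ΔL, ΔJ).
(b)–(c): forbidden (parity, ΔS, ΔL).
(b)–(d): forbidden (ΔS).
(b)–(e): forbidden (ΔS).
(b)–(f): forbidden (parity, ΔS).
(c)–(d): forbidden (ΔL, ΔJ).
(c)–(e): allowed.
(c)–(f): forbidden (parity).
(d)–(e): forbidden (parity).
(d)–(f): allowed.
(e)–(f): allowed.
Allowed pairs: 3 of 15.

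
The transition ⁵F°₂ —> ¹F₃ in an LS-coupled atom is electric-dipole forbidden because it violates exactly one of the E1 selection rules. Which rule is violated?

the ΔS = 0 rule

Parity must change: odd → even — ok.
ΔS = 0: S: 2 → 0 — fails.
ΔL = 0, ±1 (not L=0↔0): L: 3 → 3, ΔL = +0 — ok.
ΔJ = 0, ±1 (not J=0↔0): J: 2 → 3, ΔJ = +1 — ok.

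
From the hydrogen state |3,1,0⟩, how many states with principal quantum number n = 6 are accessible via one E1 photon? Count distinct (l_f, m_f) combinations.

E1 requires Δl = ±1, so l_f ∈ {0, 2}; with 0 ≤ l_f ≤ n_f−1 = 5, the allowed l_f values are {0, 2}.
For l_f = 0: m_f ∈ {m_i−1, m_i, m_i+1} ∩ [−0, 0] = {0} → 1 state.
For l_f = 2: m_f ∈ {m_i−1, m_i, m_i+1} ∩ [−2, 2] = {-1, 0, 1} → 3 states.
Total: 4.

4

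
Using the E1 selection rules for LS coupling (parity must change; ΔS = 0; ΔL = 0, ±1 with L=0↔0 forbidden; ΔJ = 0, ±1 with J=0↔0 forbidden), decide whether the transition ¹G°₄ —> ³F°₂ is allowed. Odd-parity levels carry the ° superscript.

forbidden

Parity must change: odd → odd — fails.
ΔS = 0: S: 0 → 1 — fails.
ΔL = 0, ±1 (not L=0↔0): L: 4 → 3, ΔL = -1 — ok.
ΔJ = 0, ±1 (not J=0↔0): J: 4 → 2, ΔJ = -2 — fails.
Rule(s) violated: parity, ΔS, ΔJ.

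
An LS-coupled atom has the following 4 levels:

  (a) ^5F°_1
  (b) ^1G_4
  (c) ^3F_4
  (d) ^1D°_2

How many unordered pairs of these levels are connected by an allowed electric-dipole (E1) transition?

0

(a)–(b): forbidden (ΔS, ΔJ).
(a)–(c): forbidden (ΔS, ΔJ).
(a)–(d): forbidden (parity, ΔS).
(b)–(c): forbidden (parity, ΔS).
(b)–(d): forbidden (ΔL, ΔJ).
(c)–(d): forbidden (ΔS, ΔJ).
Allowed pairs: 0 of 6.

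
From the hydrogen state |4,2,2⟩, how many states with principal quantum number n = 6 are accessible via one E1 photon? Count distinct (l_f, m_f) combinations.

4

E1 requires Δl = ±1, so l_f ∈ {1, 3}; with 0 ≤ l_f ≤ n_f−1 = 5, the allowed l_f values are {1, 3}.
For l_f = 1: m_f ∈ {m_i−1, m_i, m_i+1} ∩ [−1, 1] = {1} → 1 state.
For l_f = 3: m_f ∈ {m_i−1, m_i, m_i+1} ∩ [−3, 3] = {1, 2, 3} → 3 states.
Total: 4.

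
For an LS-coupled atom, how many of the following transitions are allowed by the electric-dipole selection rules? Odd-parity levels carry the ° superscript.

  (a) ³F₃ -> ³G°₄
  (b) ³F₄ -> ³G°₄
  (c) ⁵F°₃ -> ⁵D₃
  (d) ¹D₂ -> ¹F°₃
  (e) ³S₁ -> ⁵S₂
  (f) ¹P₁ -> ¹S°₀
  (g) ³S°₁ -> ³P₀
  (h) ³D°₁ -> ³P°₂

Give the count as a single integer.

6

(a) allowed
(b) allowed
(c) allowed
(d) allowed
(e) forbidden (parity, ΔS, ΔL fail)
(f) allowed
(g) allowed
(h) forbidden (parity fails)
Total allowed: 6 of 8.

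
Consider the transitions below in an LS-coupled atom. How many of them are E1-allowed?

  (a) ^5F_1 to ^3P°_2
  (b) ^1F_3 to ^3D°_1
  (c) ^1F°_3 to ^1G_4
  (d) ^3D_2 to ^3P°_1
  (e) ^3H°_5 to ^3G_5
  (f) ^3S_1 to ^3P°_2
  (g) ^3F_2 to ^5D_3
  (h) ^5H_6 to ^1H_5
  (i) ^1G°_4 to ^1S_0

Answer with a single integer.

(a) forbidden (ΔS, ΔL fail)
(b) forbidden (ΔS, ΔJ fail)
(c) allowed
(d) allowed
(e) allowed
(f) allowed
(g) forbidden (parity, ΔS fail)
(h) forbidden (parity, ΔS fail)
(i) forbidden (ΔL, ΔJ fail)
Total allowed: 4 of 9.

4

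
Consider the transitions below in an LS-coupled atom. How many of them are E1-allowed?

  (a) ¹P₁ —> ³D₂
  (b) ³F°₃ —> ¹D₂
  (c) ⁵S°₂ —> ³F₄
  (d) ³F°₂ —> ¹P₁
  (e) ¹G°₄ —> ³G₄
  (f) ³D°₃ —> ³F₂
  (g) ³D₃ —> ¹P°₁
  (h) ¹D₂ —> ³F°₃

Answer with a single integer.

1

(a) forbidden (parity, ΔS fail)
(b) forbidden (ΔS fails)
(c) forbidden (ΔS, ΔL, ΔJ fail)
(d) forbidden (ΔS, ΔL fail)
(e) forbidden (ΔS fails)
(f) allowed
(g) forbidden (ΔS, ΔJ fail)
(h) forbidden (ΔS fails)
Total allowed: 1 of 8.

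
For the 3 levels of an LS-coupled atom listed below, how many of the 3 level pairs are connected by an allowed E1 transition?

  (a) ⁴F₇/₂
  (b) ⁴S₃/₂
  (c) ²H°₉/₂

(a)–(b): forbidden (parity, ΔL, ΔJ).
(a)–(c): forbidden (ΔS, ΔL).
(b)–(c): forbidden (ΔS, ΔL, ΔJ).
Allowed pairs: 0 of 3.

0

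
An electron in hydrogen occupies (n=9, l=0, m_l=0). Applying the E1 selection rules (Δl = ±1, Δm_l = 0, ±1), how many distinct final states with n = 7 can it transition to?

3

E1 requires Δl = ±1, so l_f ∈ {-1, 1}; with 0 ≤ l_f ≤ n_f−1 = 6, the allowed l_f values are {1}.
For l_f = 1: m_f ∈ {m_i−1, m_i, m_i+1} ∩ [−1, 1] = {-1, 0, 1} → 3 states.
Total: 3.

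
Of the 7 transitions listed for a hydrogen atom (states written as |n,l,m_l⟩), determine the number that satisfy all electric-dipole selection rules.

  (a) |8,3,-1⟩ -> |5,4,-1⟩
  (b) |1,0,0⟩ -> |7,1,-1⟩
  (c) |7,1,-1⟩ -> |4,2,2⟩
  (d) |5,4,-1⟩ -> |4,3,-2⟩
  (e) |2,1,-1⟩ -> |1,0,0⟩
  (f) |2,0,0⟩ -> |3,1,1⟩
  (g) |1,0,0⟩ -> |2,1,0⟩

(a) allowed
(b) allowed
(c) forbidden — Δm_l = +3 (E1 requires Δm_l = 0, ±1)
(d) allowed
(e) allowed
(f) allowed
(g) allowed
Total allowed: 6 of 7.

6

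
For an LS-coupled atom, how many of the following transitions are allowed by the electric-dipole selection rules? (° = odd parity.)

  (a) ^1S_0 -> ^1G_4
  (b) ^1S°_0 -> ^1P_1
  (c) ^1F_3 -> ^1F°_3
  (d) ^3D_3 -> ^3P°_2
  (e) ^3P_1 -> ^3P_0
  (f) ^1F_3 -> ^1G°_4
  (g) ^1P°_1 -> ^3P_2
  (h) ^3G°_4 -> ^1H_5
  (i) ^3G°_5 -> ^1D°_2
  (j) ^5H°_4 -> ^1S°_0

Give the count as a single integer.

(a) forbidden (parity, ΔL, ΔJ fail)
(b) allowed
(c) allowed
(d) allowed
(e) forbidden (parity fails)
(f) allowed
(g) forbidden (ΔS fails)
(h) forbidden (ΔS fails)
(i) forbidden (parity, ΔS, ΔL, ΔJ fail)
(j) forbidden (parity, ΔS, ΔL, ΔJ fail)
Total allowed: 4 of 10.

4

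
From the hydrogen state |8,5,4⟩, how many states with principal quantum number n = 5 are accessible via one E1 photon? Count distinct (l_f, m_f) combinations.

E1 requires Δl = ±1, so l_f ∈ {4, 6}; with 0 ≤ l_f ≤ n_f−1 = 4, the allowed l_f values are {4}.
For l_f = 4: m_f ∈ {m_i−1, m_i, m_i+1} ∩ [−4, 4] = {3, 4} → 2 states.
Total: 2.

2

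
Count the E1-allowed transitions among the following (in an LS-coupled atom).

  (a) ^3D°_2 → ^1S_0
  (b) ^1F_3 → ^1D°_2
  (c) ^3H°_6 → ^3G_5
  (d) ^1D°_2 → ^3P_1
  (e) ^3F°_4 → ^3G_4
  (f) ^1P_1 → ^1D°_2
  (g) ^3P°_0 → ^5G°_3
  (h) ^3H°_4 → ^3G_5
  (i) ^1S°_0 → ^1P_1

6

(a) forbidden (ΔS, ΔL, ΔJ fail)
(b) allowed
(c) allowed
(d) forbidden (ΔS fails)
(e) allowed
(f) allowed
(g) forbidden (parity, ΔS, ΔL, ΔJ fail)
(h) allowed
(i) allowed
Total allowed: 6 of 9.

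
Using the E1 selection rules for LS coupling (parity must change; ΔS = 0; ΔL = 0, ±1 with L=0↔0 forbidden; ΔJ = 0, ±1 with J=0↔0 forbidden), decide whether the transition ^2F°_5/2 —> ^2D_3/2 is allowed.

allowed

Initial level: S=1/2, L=3, J=5/2, parity odd. Final level: S=1/2, L=2, J=3/2, parity even.
Parity must change: odd → even — ok.
ΔS = 0: S: 1/2 → 1/2 — ok.
ΔL = 0, ±1 (not L=0↔0): L: 3 → 2, ΔL = -1 — ok.
ΔJ = 0, ±1 (not J=0↔0): J: 5/2 → 3/2, ΔJ = -1 — ok.
All four E1 rules are satisfied.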